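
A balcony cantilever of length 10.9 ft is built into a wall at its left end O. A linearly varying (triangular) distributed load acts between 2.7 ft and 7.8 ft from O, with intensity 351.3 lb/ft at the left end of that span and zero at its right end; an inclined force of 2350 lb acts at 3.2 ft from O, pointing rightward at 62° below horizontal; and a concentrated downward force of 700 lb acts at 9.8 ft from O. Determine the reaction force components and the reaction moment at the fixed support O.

O_x = -1103 lb, O_y = 3671 lb, M_O = 17440 lb·ft

Resultant of the triangular load: ½ × 351.3 × 5.1 = 895.815 lb, acting at 4.4 ft from O (one-third of the span from the peak).
ΣF_x = 0: O_x + 2350·cos62° = 0 → O_x = -1103 lb.
ΣF_y = 0: O_y − ½·351.3·5.1 − 2350·sin62° − 700 = 0 → O_y = 3671 lb.
ΣM about O: M_O − (½·351.3·5.1)·4.4 − 2350·sin62°·3.2 − 700·9.8 = 0 → M_O = 17440 lb·ft.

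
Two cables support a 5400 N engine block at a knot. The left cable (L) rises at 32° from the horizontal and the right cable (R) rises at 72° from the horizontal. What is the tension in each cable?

T_L = 1720 N, T_R = 4720 N

ΣF_x = 0: −T_L·cos32° + T_R·cos72° = 0 → T_R = 2.74434·T_L.
ΣF_y = 0: T_L·sin32° + T_R·sin72° = 5400.
Substitute: T_L·(0.529919 + 2.74434·0.951057) = 5400 → T_L = 1719.78 ≈ 1720 N.
Then T_R = 2.74434 × 1719.78 = 4720 N.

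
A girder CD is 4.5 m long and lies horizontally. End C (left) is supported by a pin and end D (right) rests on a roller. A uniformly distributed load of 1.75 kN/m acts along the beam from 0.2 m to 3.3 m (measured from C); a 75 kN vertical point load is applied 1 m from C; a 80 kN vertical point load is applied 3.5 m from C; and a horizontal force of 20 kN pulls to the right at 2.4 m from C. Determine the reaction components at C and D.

Resultant of the distributed load: 1.75 × 3.1 = 5.425 kN at 1.75 m from C.
Taking moments about C: D_y·4.5 − (1.75·3.1)·1.75 − 75·1 − 80·3.5 = 0 → D_y = 364.49375/4.5 = 80.9986 ≈ 81.00 kN.
ΣF_y = 0: C_y + 80.9986 − 1.75·3.1 − 75 − 80 = 0 → C_y = 79.43 kN.
ΣF_x = 0: C_x + 20 = 0 → C_x = -20.00 kN.

C_x = -20.00 kN, C_y = 79.43 kN, D_y = 81.00 kN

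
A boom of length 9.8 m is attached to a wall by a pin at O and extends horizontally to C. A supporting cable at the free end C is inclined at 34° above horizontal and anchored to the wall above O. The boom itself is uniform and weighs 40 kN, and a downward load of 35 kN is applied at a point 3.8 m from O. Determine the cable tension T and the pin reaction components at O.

ΣM about O: T·sin34°·9.8 − 40·4.9 − 35·3.8 = 0 → T = 329/(9.8·0.559193) = 60.0355 ≈ 60.04 kN.
ΣF_x = 0: O_x − T·cos34° = 0 → O_x = 60.0355 × 0.829038 = 49.77 kN.
ΣF_y = 0: O_y + T·sin34° − 40 − 35 = 0 → O_y = 75 − 60.0355 × 0.559193 = 41.43 kN.

T = 60.04 kN, O_x = 49.77 kN, O_y = 41.43 kN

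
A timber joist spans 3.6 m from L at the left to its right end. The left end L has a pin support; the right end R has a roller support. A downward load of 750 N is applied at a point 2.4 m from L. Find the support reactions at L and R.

L_x = 0, L_y = 250.0 N, R_y = 500.0 N

Taking moments about L: R_y·3.6 − 750·2.4 = 0 → R_y = 1800/3.6 = 500.0 N.
ΣF_y = 0: L_y + 500 − 750 = 0 → L_y = 250.0 N.
ΣF_x = 0: no horizontal applied forces, so L_x = 0.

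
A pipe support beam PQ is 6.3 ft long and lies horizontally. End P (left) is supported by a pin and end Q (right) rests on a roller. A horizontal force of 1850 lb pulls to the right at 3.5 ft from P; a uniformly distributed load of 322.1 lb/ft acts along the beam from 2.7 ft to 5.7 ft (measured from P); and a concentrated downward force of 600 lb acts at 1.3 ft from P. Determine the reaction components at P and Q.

P_x = -1850 lb, P_y = 798.3 lb, Q_y = 768.0 lb

Resultant of the distributed load: 322.1 × 3 = 966.3 lb at 4.2 ft from P.
Moments about P: Q_y·6.3 − (322.1·3)·4.2 − 600·1.3 = 0 → Q_y = 4838.46/6.3 = 768.01 ≈ 768.0 lb.
ΣF_y = 0: P_y + 768.01 − 322.1·3 − 600 = 0 → P_y = 798.3 lb.
ΣF_x = 0: P_x + 1850 = 0 → P_x = -1850 lb.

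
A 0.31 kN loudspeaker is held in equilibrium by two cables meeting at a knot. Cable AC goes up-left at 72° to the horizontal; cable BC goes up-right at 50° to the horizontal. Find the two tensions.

ΣF_x = 0: −T_AC·cos72° + T_BC·cos50° = 0 → T_BC = 0.480745·T_AC.
ΣF_y = 0: T_AC·sin72° + T_BC·sin50° = 0.31.
Substitute: T_AC·(0.951057 + 0.480745·0.766044) = 0.31 → T_AC = 0.234968 ≈ 0.2350 kN.
Then T_BC = 0.480745 × 0.234968 = 0.1130 kN.

T_AC = 0.2350 kN, T_BC = 0.1130 kN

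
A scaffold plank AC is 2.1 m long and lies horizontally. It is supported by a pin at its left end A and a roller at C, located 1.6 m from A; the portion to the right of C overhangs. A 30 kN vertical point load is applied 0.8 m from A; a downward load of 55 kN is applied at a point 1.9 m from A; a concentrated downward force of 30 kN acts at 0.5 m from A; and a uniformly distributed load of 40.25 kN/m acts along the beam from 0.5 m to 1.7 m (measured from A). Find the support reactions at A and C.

A_x = 0, A_y = 40.41 kN, C_y = 122.9 kN

Resultant of the distributed load: 40.25 × 1.2 = 48.3 kN at 1.1 m from A.
ΣM about A: C_y·1.6 − 30·0.8 − 55·1.9 − 30·0.5 − (40.25·1.2)·1.1 = 0 → C_y = 196.63/1.6 = 122.894 ≈ 122.9 kN.
ΣF_y = 0: A_y + 122.894 − 30 − 55 − 30 − 40.25·1.2 = 0 → A_y = 40.41 kN.
ΣF_x = 0: no horizontal applied forces, so A_x = 0.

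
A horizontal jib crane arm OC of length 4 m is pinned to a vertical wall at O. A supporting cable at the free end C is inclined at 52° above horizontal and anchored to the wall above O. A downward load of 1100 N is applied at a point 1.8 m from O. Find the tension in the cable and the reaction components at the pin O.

ΣM about O: T·sin52°·4 − 1100·1.8 = 0 → T = 1980/(4·0.788011) = 628.164 ≈ 628.2 N.
ΣF_x = 0: O_x − T·cos52° = 0 → O_x = 628.164 × 0.615661 = 386.7 N.
ΣF_y = 0: O_y + T·sin52° − 1100 = 0 → O_y = 1100 − 628.164 × 0.788011 = 605.0 N.

T = 628.2 N, O_x = 386.7 N, O_y = 605.0 N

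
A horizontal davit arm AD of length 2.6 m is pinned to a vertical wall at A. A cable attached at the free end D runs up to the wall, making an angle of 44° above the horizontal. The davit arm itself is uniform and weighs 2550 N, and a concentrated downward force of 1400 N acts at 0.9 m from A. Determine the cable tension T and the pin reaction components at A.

ΣM about A: T·sin44°·2.6 − 2550·1.3 − 1400·0.9 = 0 → T = 4575/(2.6·0.694658) = 2533.07 ≈ 2533 N.
ΣF_x = 0: A_x − T·cos44° = 0 → A_x = 2533.07 × 0.71934 = 1822 N.
ΣF_y = 0: A_y + T·sin44° − 2550 − 1400 = 0 → A_y = 3950 − 2533.07 × 0.694658 = 2190 N.

T = 2533 N, A_x = 1822 N, A_y = 2190 N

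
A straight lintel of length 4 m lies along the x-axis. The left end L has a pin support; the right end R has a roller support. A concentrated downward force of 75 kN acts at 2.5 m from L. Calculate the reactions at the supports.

L_x = 0, L_y = 28.12 kN, R_y = 46.88 kN

Taking moments about L: R_y·4 − 75·2.5 = 0 → R_y = 187.5/4 = 46.875 ≈ 46.88 kN.
ΣF_y = 0: L_y + 46.875 − 75 = 0 → L_y = 28.12 kN.
ΣF_x = 0: no horizontal applied forces, so L_x = 0.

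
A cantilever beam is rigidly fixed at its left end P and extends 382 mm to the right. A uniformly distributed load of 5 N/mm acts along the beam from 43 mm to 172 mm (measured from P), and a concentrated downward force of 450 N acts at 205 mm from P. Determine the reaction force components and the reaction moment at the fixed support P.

Resultant of the distributed load: 5 × 129 = 645 N at 107.5 mm from P.
ΣF_x = 0: P_x = 0.
ΣF_y = 0: P_y − 5·129 − 450 = 0 → P_y = 1095 N.
ΣM about P: M_P − (5·129)·107.5 − 450·205 = 0 → M_P = 161600 N·mm.

P_x = 0, P_y = 1095 N, M_P = 161600 N·mm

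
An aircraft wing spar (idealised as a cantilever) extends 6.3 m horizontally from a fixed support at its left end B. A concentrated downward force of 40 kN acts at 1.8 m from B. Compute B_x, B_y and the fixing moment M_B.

B_x = 0, B_y = 40.00 kN, M_B = 72.00 kN·m

ΣF_x = 0: B_x = 0.
ΣF_y = 0: B_y − 40 = 0 → B_y = 40.00 kN.
ΣM about B: M_B − 40·1.8 = 0 → M_B = 72.00 kN·m.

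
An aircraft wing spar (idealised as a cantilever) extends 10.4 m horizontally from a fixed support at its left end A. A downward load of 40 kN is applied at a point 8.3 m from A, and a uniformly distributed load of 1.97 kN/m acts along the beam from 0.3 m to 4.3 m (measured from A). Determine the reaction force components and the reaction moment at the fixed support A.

A_x = 0, A_y = 47.88 kN, M_A = 350.1 kN·m

Resultant of the distributed load: 1.97 × 4 = 7.88 kN at 2.3 m from A.
ΣF_x = 0: A_x = 0.
ΣF_y = 0: A_y − 40 − 1.97·4 = 0 → A_y = 47.88 kN.
ΣM about A: M_A − 40·8.3 − (1.97·4)·2.3 = 0 → M_A = 350.1 kN·m.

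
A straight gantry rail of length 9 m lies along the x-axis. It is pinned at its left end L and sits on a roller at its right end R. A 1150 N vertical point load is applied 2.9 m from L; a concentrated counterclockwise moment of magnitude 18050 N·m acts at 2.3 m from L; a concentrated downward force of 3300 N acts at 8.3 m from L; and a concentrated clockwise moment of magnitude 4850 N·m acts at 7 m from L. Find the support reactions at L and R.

Moments about L: R_y·9 − 1150·2.9 + 18050 − 3300·8.3 − 4850 = 0 → R_y = 17525/9 = 1947.22 ≈ 1947 N.
ΣF_y = 0: L_y + 1947.22 − 1150 − 3300 = 0 → L_y = 2503 N.
ΣF_x = 0: no horizontal applied forces, so L_x = 0.

L_x = 0, L_y = 2503 N, R_y = 1947 N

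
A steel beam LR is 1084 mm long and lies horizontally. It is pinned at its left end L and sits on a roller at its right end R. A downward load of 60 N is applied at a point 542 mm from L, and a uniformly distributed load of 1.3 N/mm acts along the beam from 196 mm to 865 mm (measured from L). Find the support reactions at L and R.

Resultant of the distributed load: 1.3 × 669 = 869.7 N at 530.5 mm from L.
Moments about L: R_y·1084 − 60·542 − (1.3·669)·530.5 = 0 → R_y = 493895.85/1084 = 455.623 ≈ 455.6 N.
ΣF_y = 0: L_y + 455.623 − 60 − 1.3·669 = 0 → L_y = 474.1 N.
ΣF_x = 0: no horizontal applied forces, so L_x = 0.

L_x = 0, L_y = 474.1 N, R_y = 455.6 N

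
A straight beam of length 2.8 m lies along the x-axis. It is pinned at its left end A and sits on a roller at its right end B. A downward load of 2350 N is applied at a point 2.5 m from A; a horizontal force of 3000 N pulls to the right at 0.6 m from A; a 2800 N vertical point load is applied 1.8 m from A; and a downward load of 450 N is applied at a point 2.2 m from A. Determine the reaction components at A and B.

A_x = -3000 N, A_y = 1348 N, B_y = 4252 N

Taking moments about A: B_y·2.8 − 2350·2.5 − 2800·1.8 − 450·2.2 = 0 → B_y = 11905/2.8 = 4251.79 ≈ 4252 N.
ΣF_y = 0: A_y + 4251.79 − 2350 − 2800 − 450 = 0 → A_y = 1348 N.
ΣF_x = 0: A_x + 3000 = 0 → A_x = -3000 N.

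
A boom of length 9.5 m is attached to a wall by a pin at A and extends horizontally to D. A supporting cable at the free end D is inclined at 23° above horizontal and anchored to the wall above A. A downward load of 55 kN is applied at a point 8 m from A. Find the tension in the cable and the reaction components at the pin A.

ΣM about A: T·sin23°·9.5 − 55·8 = 0 → T = 440/(9.5·0.390731) = 118.536 ≈ 118.5 kN.
ΣF_x = 0: A_x − T·cos23° = 0 → A_x = 118.536 × 0.920505 = 109.1 kN.
ΣF_y = 0: A_y + T·sin23° − 55 = 0 → A_y = 55 − 118.536 × 0.390731 = 8.684 kN.

T = 118.5 kN, A_x = 109.1 kN, A_y = 8.684 kN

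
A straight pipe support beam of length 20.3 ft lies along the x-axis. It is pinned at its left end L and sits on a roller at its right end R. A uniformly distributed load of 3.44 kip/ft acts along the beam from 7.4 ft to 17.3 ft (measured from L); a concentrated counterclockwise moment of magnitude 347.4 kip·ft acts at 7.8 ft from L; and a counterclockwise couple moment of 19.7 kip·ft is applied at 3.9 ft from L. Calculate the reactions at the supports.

Resultant of the distributed load: 3.44 × 9.9 = 34.056 kip at 12.35 ft from L.
Taking moments about L: R_y·20.3 − (3.44·9.9)·12.35 + 347.4 + 19.7 = 0 → R_y = 53.4916/20.3 = 2.63505 ≈ 2.635 kip.
ΣF_y = 0: L_y + 2.63505 − 3.44·9.9 = 0 → L_y = 31.42 kip.
ΣF_x = 0: no horizontal applied forces, so L_x = 0.

L_x = 0, L_y = 31.42 kip, R_y = 2.635 kip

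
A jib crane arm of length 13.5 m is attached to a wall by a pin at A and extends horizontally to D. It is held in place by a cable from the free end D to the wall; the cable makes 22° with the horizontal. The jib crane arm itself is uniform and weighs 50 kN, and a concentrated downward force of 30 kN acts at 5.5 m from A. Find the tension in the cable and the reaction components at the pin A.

ΣM about A: T·sin22°·13.5 − 50·6.75 − 30·5.5 = 0 → T = 502.5/(13.5·0.374607) = 99.3634 ≈ 99.36 kN.
ΣF_x = 0: A_x − T·cos22° = 0 → A_x = 99.3634 × 0.927184 = 92.13 kN.
ΣF_y = 0: A_y + T·sin22° − 50 − 30 = 0 → A_y = 80 − 99.3634 × 0.374607 = 42.78 kN.

T = 99.36 kN, A_x = 92.13 kN, A_y = 42.78 kN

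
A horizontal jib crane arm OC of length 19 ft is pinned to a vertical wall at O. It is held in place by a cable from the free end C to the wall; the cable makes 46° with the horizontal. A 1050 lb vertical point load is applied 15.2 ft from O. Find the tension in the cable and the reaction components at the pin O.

ΣM about O: T·sin46°·19 − 1050·15.2 = 0 → T = 15960/(19·0.71934) = 1167.74 ≈ 1168 lb.
ΣF_x = 0: O_x − T·cos46° = 0 → O_x = 1167.74 × 0.694658 = 811.2 lb.
ΣF_y = 0: O_y + T·sin46° − 1050 = 0 → O_y = 1050 − 1167.74 × 0.71934 = 210.0 lb.

T = 1168 lb, O_x = 811.2 lb, O_y = 210.0 lb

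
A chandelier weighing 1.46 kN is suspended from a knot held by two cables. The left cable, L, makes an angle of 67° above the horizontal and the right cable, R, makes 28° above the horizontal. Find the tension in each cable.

T_L = 1.294 kN, T_R = 0.5726 kN

ΣF_x = 0: −T_L·cos67° + T_R·cos28° = 0 → T_R = 0.44253·T_L.
ΣF_y = 0: T_L·sin67° + T_R·sin28° = 1.46.
Substitute: T_L·(0.920505 + 0.44253·0.469472) = 1.46 → T_L = 1.29403 ≈ 1.294 kN.
Then T_R = 0.44253 × 1.29403 = 0.5726 kN.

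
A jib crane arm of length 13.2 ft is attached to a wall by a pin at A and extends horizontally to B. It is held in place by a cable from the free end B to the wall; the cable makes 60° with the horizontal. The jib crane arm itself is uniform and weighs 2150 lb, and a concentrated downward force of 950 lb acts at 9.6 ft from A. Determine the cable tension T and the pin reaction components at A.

ΣM about A: T·sin60°·13.2 − 2150·6.6 − 950·9.6 = 0 → T = 23310/(13.2·0.866025) = 2039.1 ≈ 2039 lb.
ΣF_x = 0: A_x − T·cos60° = 0 → A_x = 2039.1 × 0.5 = 1020 lb.
ΣF_y = 0: A_y + T·sin60° − 2150 − 950 = 0 → A_y = 3100 − 2039.1 × 0.866025 = 1334 lb.

T = 2039 lb, A_x = 1020 lb, A_y = 1334 lb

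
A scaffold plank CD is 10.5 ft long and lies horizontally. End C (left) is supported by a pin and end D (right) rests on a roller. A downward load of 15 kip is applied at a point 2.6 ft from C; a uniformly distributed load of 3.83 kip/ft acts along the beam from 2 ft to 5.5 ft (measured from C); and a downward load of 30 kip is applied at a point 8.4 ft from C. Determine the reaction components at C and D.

Resultant of the distributed load: 3.83 × 3.5 = 13.405 kip at 3.75 ft from C.
Moments about C: D_y·10.5 − 15·2.6 − (3.83·3.5)·3.75 − 30·8.4 = 0 → D_y = 341.26875/10.5 = 32.5018 ≈ 32.50 kip.
ΣF_y = 0: C_y + 32.5018 − 15 − 3.83·3.5 − 30 = 0 → C_y = 25.90 kip.
ΣF_x = 0: no horizontal applied forces, so C_x = 0.

C_x = 0, C_y = 25.90 kip, D_y = 32.50 kip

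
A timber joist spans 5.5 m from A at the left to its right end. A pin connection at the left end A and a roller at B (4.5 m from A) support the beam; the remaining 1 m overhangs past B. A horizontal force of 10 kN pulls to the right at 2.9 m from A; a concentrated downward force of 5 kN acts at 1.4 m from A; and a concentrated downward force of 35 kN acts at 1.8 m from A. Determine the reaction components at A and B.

A_x = -10.00 kN, A_y = 24.44 kN, B_y = 15.56 kN

Moments about A: B_y·4.5 − 5·1.4 − 35·1.8 = 0 → B_y = 70/4.5 = 15.5556 ≈ 15.56 kN.
ΣF_y = 0: A_y + 15.5556 − 5 − 35 = 0 → A_y = 24.44 kN.
ΣF_x = 0: A_x + 10 = 0 → A_x = -10.00 kN.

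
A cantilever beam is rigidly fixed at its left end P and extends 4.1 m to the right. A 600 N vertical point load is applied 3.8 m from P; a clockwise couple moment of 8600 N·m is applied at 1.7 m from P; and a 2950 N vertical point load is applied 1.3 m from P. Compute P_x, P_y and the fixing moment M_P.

P_x = 0, P_y = 3550 N, M_P = 14720 N·m

ΣF_x = 0: P_x = 0.
ΣF_y = 0: P_y − 600 − 2950 = 0 → P_y = 3550 N.
ΣM about P: M_P − 600·3.8 − 8600 − 2950·1.3 = 0 → M_P = 14720 N·m.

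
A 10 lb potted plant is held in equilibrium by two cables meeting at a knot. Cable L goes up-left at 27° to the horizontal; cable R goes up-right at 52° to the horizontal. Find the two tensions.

T_L = 6.272 lb, T_R = 9.077 lb

ΣF_x = 0: −T_L·cos27° + T_R·cos52° = 0 → T_R = 1.44723·T_L.
ΣF_y = 0: T_L·sin27° + T_R·sin52° = 10.
Substitute: T_L·(0.45399 + 1.44723·0.788011) = 10 → T_L = 6.27186 ≈ 6.272 lb.
Then T_R = 1.44723 × 6.27186 = 9.077 lb.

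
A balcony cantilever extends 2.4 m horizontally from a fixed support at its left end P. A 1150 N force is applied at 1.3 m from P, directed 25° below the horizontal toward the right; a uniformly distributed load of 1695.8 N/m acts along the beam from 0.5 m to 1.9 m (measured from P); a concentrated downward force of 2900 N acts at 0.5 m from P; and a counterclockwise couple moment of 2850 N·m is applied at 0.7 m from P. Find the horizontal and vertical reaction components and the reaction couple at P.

Resultant of the distributed load: 1695.8 × 1.4 = 2374.12 N at 1.2 m from P.
ΣF_x = 0: P_x + 1150·cos25° = 0 → P_x = -1042 N.
ΣF_y = 0: P_y − 1150·sin25° − 1695.8·1.4 − 2900 = 0 → P_y = 5760 N.
ΣM about P: M_P − 1150·sin25°·1.3 − (1695.8·1.4)·1.2 − 2900·0.5 + 2850 = 0 → M_P = 2081 N·m.

P_x = -1042 N, P_y = 5760 N, M_P = 2081 N·m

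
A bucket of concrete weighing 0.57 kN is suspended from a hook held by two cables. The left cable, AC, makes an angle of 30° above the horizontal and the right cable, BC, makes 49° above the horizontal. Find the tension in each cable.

T_AC = 0.3810 kN, T_BC = 0.5029 kN

ΣF_x = 0: −T_AC·cos30° + T_BC·cos49° = 0 → T_BC = 1.32004·T_AC.
ΣF_y = 0: T_AC·sin30° + T_BC·sin49° = 0.57.
Substitute: T_AC·(0.5 + 1.32004·0.75471) = 0.57 → T_AC = 0.380953 ≈ 0.3810 kN.
Then T_BC = 1.32004 × 0.380953 = 0.5029 kN.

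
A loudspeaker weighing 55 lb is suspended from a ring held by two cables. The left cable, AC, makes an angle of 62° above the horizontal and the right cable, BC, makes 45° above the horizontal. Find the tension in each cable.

ΣF_x = 0: −T_AC·cos62° + T_BC·cos45° = 0 → T_BC = 0.663933·T_AC.
ΣF_y = 0: T_AC·sin62° + T_BC·sin45° = 55.
Substitute: T_AC·(0.882948 + 0.663933·0.707107) = 55 → T_AC = 40.6678 ≈ 40.67 lb.
Then T_BC = 0.663933 × 40.6678 = 27.00 lb.

T_AC = 40.67 lb, T_BC = 27.00 lb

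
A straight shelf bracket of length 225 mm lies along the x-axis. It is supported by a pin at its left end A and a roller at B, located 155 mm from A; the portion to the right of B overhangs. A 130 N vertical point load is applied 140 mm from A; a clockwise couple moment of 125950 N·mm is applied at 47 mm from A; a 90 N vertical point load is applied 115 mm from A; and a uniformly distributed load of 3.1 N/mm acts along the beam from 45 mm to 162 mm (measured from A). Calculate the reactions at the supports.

A_x = 0, A_y = -656.3 N, B_y = 1239 N

Resultant of the distributed load: 3.1 × 117 = 362.7 N at 103.5 mm from A.
Taking moments about A: B_y·155 − 130·140 − 125950 − 90·115 − (3.1·117)·103.5 = 0 → B_y = 192039.45/155 = 1238.96 ≈ 1239 N.
ΣF_y = 0: A_y + 1238.96 − 130 − 90 − 3.1·117 = 0 → A_y = -656.3 N.
ΣF_x = 0: no horizontal applied forces, so A_x = 0.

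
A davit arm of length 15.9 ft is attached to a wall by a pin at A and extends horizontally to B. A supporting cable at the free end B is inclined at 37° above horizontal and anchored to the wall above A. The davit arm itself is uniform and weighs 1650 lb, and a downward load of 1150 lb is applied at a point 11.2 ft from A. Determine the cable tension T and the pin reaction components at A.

T = 2717 lb, A_x = 2170 lb, A_y = 1165 lb

ΣM about A: T·sin37°·15.9 − 1650·7.95 − 1150·11.2 = 0 → T = 25997.5/(15.9·0.601815) = 2716.89 ≈ 2717 lb.
ΣF_x = 0: A_x − T·cos37° = 0 → A_x = 2716.89 × 0.798636 = 2170 lb.
ΣF_y = 0: A_y + T·sin37° − 1650 − 1150 = 0 → A_y = 2800 − 2716.89 × 0.601815 = 1165 lb.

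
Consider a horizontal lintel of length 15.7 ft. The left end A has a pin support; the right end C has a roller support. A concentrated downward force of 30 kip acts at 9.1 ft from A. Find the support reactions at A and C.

A_x = 0, A_y = 12.61 kip, C_y = 17.39 kip

Taking moments about A: C_y·15.7 − 30·9.1 = 0 → C_y = 273/15.7 = 17.3885 ≈ 17.39 kip.
ΣF_y = 0: A_y + 17.3885 − 30 = 0 → A_y = 12.61 kip.
ΣF_x = 0: no horizontal applied forces, so A_x = 0.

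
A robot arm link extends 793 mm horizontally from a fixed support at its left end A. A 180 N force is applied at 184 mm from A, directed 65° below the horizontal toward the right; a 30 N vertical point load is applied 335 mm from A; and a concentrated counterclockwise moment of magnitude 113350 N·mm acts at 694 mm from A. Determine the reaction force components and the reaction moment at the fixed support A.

ΣF_x = 0: A_x + 180·cos65° = 0 → A_x = -76.07 N.
ΣF_y = 0: A_y − 180·sin65° − 30 = 0 → A_y = 193.1 N.
ΣM about A: M_A − 180·sin65°·184 − 30·335 + 113350 = 0 → M_A = -73280 N·mm.

A_x = -76.07 N, A_y = 193.1 N, M_A = -73280 N·mm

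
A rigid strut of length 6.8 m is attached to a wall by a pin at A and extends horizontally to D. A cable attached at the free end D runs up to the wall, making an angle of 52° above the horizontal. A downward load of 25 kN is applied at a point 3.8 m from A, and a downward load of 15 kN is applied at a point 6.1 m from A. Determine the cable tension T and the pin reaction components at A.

ΣM about A: T·sin52°·6.8 − 25·3.8 − 15·6.1 = 0 → T = 186.5/(6.8·0.788011) = 34.8047 ≈ 34.80 kN.
ΣF_x = 0: A_x − T·cos52° = 0 → A_x = 34.8047 × 0.615661 = 21.43 kN.
ΣF_y = 0: A_y + T·sin52° − 25 − 15 = 0 → A_y = 40 − 34.8047 × 0.788011 = 12.57 kN.

T = 34.80 kN, A_x = 21.43 kN, A_y = 12.57 kN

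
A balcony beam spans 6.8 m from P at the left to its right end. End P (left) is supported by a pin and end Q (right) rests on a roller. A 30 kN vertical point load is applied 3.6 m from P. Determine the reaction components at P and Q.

Moments about P: Q_y·6.8 − 30·3.6 = 0 → Q_y = 108/6.8 = 15.8824 ≈ 15.88 kN.
ΣF_y = 0: P_y + 15.8824 − 30 = 0 → P_y = 14.12 kN.
ΣF_x = 0: no horizontal applied forces, so P_x = 0.

P_x = 0, P_y = 14.12 kN, Q_y = 15.88 kN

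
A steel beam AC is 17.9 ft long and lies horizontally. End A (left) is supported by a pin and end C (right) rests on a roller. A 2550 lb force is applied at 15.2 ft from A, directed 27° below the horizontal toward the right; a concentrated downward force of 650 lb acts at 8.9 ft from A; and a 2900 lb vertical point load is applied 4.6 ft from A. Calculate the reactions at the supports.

A_x = -2272 lb, A_y = 2656 lb, C_y = 2051 lb

ΣM about A: C_y·17.9 − 2550·sin27°·15.2 − 650·8.9 − 2900·4.6 = 0 → C_y = 36721.7/17.9 = 2051.49 ≈ 2051 lb.
ΣF_y = 0: A_y + 2051.49 − 2550·sin27° − 650 − 2900 = 0 → A_y = 2656 lb.
ΣF_x = 0: A_x + 2550·cos27° = 0 → A_x = -2272 lb.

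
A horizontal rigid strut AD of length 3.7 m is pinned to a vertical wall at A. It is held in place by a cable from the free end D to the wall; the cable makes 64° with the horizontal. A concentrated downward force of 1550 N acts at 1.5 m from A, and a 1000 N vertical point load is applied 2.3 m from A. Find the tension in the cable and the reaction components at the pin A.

ΣM about A: T·sin64°·3.7 − 1550·1.5 − 1000·2.3 = 0 → T = 4625/(3.7·0.898794) = 1390.75 ≈ 1391 N.
ΣF_x = 0: A_x − T·cos64° = 0 → A_x = 1390.75 × 0.438371 = 609.7 N.
ΣF_y = 0: A_y + T·sin64° − 1550 − 1000 = 0 → A_y = 2550 − 1390.75 × 0.898794 = 1300 N.

T = 1391 N, A_x = 609.7 N, A_y = 1300 N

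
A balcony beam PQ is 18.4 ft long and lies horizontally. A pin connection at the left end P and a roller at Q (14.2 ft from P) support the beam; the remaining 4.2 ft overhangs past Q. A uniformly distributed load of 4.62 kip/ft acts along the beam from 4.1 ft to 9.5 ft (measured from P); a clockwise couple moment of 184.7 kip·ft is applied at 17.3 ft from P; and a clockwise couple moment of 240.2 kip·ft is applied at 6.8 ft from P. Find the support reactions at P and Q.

Resultant of the distributed load: 4.62 × 5.4 = 24.948 kip at 6.8 ft from P.
ΣM about P: Q_y·14.2 − (4.62·5.4)·6.8 − 184.7 − 240.2 = 0 → Q_y = 594.5464/14.2 = 41.8695 ≈ 41.87 kip.
ΣF_y = 0: P_y + 41.8695 − 4.62·5.4 = 0 → P_y = -16.92 kip.
ΣF_x = 0: no horizontal applied forces, so P_x = 0.

P_x = 0, P_y = -16.92 kip, Q_y = 41.87 kip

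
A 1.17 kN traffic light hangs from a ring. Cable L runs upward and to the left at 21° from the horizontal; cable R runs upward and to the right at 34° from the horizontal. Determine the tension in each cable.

ΣF_x = 0: −T_L·cos21° + T_R·cos34° = 0 → T_R = 1.1261·T_L.
ΣF_y = 0: T_L·sin21° + T_R·sin34° = 1.17.
Substitute: T_L·(0.358368 + 1.1261·0.559193) = 1.17 → T_L = 1.18412 ≈ 1.184 kN.
Then T_R = 1.1261 × 1.18412 = 1.333 kN.

T_L = 1.184 kN, T_R = 1.333 kN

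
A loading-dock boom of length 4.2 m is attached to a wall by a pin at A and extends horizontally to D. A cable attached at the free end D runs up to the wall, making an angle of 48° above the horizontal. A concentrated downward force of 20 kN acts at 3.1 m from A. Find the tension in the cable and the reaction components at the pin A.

ΣM about A: T·sin48°·4.2 − 20·3.1 = 0 → T = 62/(4.2·0.743145) = 19.8641 ≈ 19.86 kN.
ΣF_x = 0: A_x − T·cos48° = 0 → A_x = 19.8641 × 0.669131 = 13.29 kN.
ΣF_y = 0: A_y + T·sin48° − 20 = 0 → A_y = 20 − 19.8641 × 0.743145 = 5.238 kN.

T = 19.86 kN, A_x = 13.29 kN, A_y = 5.238 kN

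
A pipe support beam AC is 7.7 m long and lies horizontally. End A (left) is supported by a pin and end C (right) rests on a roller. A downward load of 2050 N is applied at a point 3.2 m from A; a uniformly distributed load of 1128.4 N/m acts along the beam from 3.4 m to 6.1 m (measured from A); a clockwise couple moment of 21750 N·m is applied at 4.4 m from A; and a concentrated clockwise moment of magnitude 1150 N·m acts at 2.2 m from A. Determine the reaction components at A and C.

Resultant of the distributed load: 1128.4 × 2.7 = 3046.68 N at 4.75 m from A.
Moments about A: C_y·7.7 − 2050·3.2 − (1128.4·2.7)·4.75 − 21750 − 1150 = 0 → C_y = 43931.73/7.7 = 5705.42 ≈ 5705 N.
ΣF_y = 0: A_y + 5705.42 − 2050 − 1128.4·2.7 = 0 → A_y = -608.7 N.
ΣF_x = 0: no horizontal applied forces, so A_x = 0.

A_x = 0, A_y = -608.7 N, C_y = 5705 N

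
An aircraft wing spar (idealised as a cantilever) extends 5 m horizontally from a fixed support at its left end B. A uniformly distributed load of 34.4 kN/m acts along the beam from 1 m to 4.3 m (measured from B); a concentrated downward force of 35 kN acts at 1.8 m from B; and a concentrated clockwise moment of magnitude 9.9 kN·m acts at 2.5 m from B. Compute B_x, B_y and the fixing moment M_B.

B_x = 0, B_y = 148.5 kN, M_B = 373.7 kN·m

Resultant of the distributed load: 34.4 × 3.3 = 113.52 kN at 2.65 m from B.
ΣF_x = 0: B_x = 0.
ΣF_y = 0: B_y − 34.4·3.3 − 35 = 0 → B_y = 148.5 kN.
ΣM about B: M_B − (34.4·3.3)·2.65 − 35·1.8 − 9.9 = 0 → M_B = 373.7 kN·m.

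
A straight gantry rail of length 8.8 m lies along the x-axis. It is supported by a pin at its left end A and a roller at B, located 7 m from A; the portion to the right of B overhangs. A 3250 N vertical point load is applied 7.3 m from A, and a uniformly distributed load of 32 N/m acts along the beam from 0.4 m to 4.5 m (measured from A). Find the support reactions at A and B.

Resultant of the distributed load: 32 × 4.1 = 131.2 N at 2.45 m from A.
ΣM about A: B_y·7 − 3250·7.3 − (32·4.1)·2.45 = 0 → B_y = 24046.44/7 = 3435.21 ≈ 3435 N.
ΣF_y = 0: A_y + 3435.21 − 3250 − 32·4.1 = 0 → A_y = -54.01 N.
ΣF_x = 0: no horizontal applied forces, so A_x = 0.

A_x = 0, A_y = -54.01 N, B_y = 3435 N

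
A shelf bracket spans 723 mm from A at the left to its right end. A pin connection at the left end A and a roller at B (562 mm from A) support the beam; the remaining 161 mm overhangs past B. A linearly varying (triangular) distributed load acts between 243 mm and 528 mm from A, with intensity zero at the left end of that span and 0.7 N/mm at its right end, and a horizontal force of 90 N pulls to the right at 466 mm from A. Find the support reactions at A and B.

Resultant of the triangular load: ½ × 0.7 × 285 = 99.75 N, acting at 433 mm from A (one-third of the span from the peak).
Taking moments about A: B_y·562 − (½·0.7·285)·433 = 0 → B_y = 43191.75/562 = 76.8536 ≈ 76.85 N.
ΣF_y = 0: A_y + 76.8536 − ½·0.7·285 = 0 → A_y = 22.90 N.
ΣF_x = 0: A_x + 90 = 0 → A_x = -90.00 N.

A_x = -90.00 N, A_y = 22.90 N, B_y = 76.85 N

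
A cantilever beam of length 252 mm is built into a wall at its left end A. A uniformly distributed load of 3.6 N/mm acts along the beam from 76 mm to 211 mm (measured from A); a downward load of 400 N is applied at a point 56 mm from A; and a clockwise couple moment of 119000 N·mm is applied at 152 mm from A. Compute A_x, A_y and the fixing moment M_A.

A_x = 0, A_y = 886.0 N, M_A = 211100 N·mm

Resultant of the distributed load: 3.6 × 135 = 486 N at 143.5 mm from A.
ΣF_x = 0: A_x = 0.
ΣF_y = 0: A_y − 3.6·135 − 400 = 0 → A_y = 886.0 N.
ΣM about A: M_A − (3.6·135)·143.5 − 400·56 − 119000 = 0 → M_A = 211100 N·mm.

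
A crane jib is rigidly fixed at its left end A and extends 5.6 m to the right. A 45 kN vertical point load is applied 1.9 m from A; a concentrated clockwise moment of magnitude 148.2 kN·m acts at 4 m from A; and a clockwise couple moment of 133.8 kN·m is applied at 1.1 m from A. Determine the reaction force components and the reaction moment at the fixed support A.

ΣF_x = 0: A_x = 0.
ΣF_y = 0: A_y − 45 = 0 → A_y = 45.00 kN.
ΣM about A: M_A − 45·1.9 − 148.2 − 133.8 = 0 → M_A = 367.5 kN·m.

A_x = 0, A_y = 45.00 kN, M_A = 367.5 kN·m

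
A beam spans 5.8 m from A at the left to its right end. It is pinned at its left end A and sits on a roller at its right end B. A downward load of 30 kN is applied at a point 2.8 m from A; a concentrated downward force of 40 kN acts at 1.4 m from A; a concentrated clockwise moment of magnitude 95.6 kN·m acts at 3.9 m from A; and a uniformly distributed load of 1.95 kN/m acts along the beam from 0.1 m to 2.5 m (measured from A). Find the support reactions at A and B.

A_x = 0, A_y = 33.01 kN, B_y = 41.67 kN

Resultant of the distributed load: 1.95 × 2.4 = 4.68 kN at 1.3 m from A.
ΣM about A: B_y·5.8 − 30·2.8 − 40·1.4 − 95.6 − (1.95·2.4)·1.3 = 0 → B_y = 241.684/5.8 = 41.6697 ≈ 41.67 kN.
ΣF_y = 0: A_y + 41.6697 − 30 − 40 − 1.95·2.4 = 0 → A_y = 33.01 kN.
ΣF_x = 0: no horizontal applied forces, so A_x = 0.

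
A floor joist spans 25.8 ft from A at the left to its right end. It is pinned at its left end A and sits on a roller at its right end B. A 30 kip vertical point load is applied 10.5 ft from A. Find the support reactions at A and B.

Moments about A: B_y·25.8 − 30·10.5 = 0 → B_y = 315/25.8 = 12.2093 ≈ 12.21 kip.
ΣF_y = 0: A_y + 12.2093 − 30 = 0 → A_y = 17.79 kip.
ΣF_x = 0: no horizontal applied forces, so A_x = 0.

A_x = 0, A_y = 17.79 kip, B_y = 12.21 kip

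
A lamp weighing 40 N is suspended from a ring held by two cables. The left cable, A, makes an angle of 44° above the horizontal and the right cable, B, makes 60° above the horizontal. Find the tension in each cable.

T_A = 20.61 N, T_B = 29.65 N

ΣF_x = 0: −T_A·cos44° + T_B·cos60° = 0 → T_B = 1.43868·T_A.
ΣF_y = 0: T_A·sin44° + T_B·sin60° = 40.
Substitute: T_A·(0.694658 + 1.43868·0.866025) = 40 → T_A = 20.6123 ≈ 20.61 N.
Then T_B = 1.43868 × 20.6123 = 29.65 N.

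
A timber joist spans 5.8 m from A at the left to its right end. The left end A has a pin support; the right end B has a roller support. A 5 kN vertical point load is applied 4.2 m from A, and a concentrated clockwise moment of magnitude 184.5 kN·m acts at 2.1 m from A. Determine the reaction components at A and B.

ΣM about A: B_y·5.8 − 5·4.2 − 184.5 = 0 → B_y = 205.5/5.8 = 35.431 ≈ 35.43 kN.
ΣF_y = 0: A_y + 35.431 − 5 = 0 → A_y = -30.43 kN.
ΣF_x = 0: no horizontal applied forces, so A_x = 0.

A_x = 0, A_y = -30.43 kN, B_y = 35.43 kN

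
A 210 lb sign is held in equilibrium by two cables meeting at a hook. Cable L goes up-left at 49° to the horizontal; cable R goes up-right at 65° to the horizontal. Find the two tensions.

T_L = 97.15 lb, T_R = 150.8 lb

ΣF_x = 0: −T_L·cos49° + T_R·cos65° = 0 → T_R = 1.55237·T_L.
ΣF_y = 0: T_L·sin49° + T_R·sin65° = 210.
Substitute: T_L·(0.75471 + 1.55237·0.906308) = 210 → T_L = 97.1487 ≈ 97.15 lb.
Then T_R = 1.55237 × 97.1487 = 150.8 lb.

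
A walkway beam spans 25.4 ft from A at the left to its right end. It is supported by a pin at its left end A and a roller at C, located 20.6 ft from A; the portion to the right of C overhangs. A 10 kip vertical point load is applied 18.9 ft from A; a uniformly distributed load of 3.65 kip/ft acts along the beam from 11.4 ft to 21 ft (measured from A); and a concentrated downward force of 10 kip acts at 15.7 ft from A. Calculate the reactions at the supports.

A_x = 0, A_y = 10.69 kip, C_y = 44.35 kip

Resultant of the distributed load: 3.65 × 9.6 = 35.04 kip at 16.2 ft from A.
ΣM about A: C_y·20.6 − 10·18.9 − (3.65·9.6)·16.2 − 10·15.7 = 0 → C_y = 913.648/20.6 = 44.3518 ≈ 44.35 kip.
ΣF_y = 0: A_y + 44.3518 − 10 − 3.65·9.6 − 10 = 0 → A_y = 10.69 kip.
ΣF_x = 0: no horizontal applied forces, so A_x = 0.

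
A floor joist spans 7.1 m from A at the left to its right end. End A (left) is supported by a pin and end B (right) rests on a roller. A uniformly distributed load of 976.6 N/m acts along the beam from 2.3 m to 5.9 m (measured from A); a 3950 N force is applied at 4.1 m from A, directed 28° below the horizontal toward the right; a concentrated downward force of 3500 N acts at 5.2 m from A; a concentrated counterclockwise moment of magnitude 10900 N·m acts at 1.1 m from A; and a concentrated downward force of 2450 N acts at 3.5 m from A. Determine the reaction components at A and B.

A_x = -3488 N, A_y = 5983 N, B_y = 5337 N

Resultant of the distributed load: 976.6 × 3.6 = 3515.76 N at 4.1 m from A.
Taking moments about A: B_y·7.1 − (976.6·3.6)·4.1 − 3950·sin28°·4.1 − 3500·5.2 + 10900 − 2450·3.5 = 0 → B_y = 37892.7/7.1 = 5337 N.
ΣF_y = 0: A_y + 5337 − 976.6·3.6 − 3950·sin28° − 3500 − 2450 = 0 → A_y = 5983 N.
ΣF_x = 0: A_x + 3950·cos28° = 0 → A_x = -3488 N.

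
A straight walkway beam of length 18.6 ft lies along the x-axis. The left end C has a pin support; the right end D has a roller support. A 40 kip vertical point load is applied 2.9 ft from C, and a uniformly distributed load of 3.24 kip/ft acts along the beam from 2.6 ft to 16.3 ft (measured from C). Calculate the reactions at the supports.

Resultant of the distributed load: 3.24 × 13.7 = 44.388 kip at 9.45 ft from C.
Moments about C: D_y·18.6 − 40·2.9 − (3.24·13.7)·9.45 = 0 → D_y = 535.4666/18.6 = 28.7885 ≈ 28.79 kip.
ΣF_y = 0: C_y + 28.7885 − 40 − 3.24·13.7 = 0 → C_y = 55.60 kip.
ΣF_x = 0: no horizontal applied forces, so C_x = 0.

C_x = 0, C_y = 55.60 kip, D_y = 28.79 kip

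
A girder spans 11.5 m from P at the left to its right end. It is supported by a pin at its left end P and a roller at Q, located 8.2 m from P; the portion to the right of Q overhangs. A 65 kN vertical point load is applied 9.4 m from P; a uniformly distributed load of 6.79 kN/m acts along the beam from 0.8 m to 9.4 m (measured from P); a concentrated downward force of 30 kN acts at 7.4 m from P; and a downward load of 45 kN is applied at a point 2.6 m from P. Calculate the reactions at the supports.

Resultant of the distributed load: 6.79 × 8.6 = 58.394 kN at 5.1 m from P.
Moments about P: Q_y·8.2 − 65·9.4 − (6.79·8.6)·5.1 − 30·7.4 − 45·2.6 = 0 → Q_y = 1247.8094/8.2 = 152.172 ≈ 152.2 kN.
ΣF_y = 0: P_y + 152.172 − 65 − 6.79·8.6 − 30 − 45 = 0 → P_y = 46.22 kN.
ΣF_x = 0: no horizontal applied forces, so P_x = 0.

P_x = 0, P_y = 46.22 kN, Q_y = 152.2 kN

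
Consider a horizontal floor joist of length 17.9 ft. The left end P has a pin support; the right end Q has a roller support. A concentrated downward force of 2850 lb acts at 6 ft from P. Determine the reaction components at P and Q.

P_x = 0, P_y = 1895 lb, Q_y = 955.3 lb

Taking moments about P: Q_y·17.9 − 2850·6 = 0 → Q_y = 17100/17.9 = 955.307 ≈ 955.3 lb.
ΣF_y = 0: P_y + 955.307 − 2850 = 0 → P_y = 1895 lb.
ΣF_x = 0: no horizontal applied forces, so P_x = 0.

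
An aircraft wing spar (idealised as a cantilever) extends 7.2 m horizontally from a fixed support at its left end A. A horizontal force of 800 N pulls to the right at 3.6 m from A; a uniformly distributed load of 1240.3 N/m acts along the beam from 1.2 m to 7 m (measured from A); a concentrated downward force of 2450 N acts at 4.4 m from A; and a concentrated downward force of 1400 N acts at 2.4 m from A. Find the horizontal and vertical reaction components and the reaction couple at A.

Resultant of the distributed load: 1240.3 × 5.8 = 7193.74 N at 4.1 m from A.
ΣF_x = 0: A_x + 800 = 0 → A_x = -800.0 N.
ΣF_y = 0: A_y − 1240.3·5.8 − 2450 − 1400 = 0 → A_y = 11040 N.
ΣM about A: M_A − (1240.3·5.8)·4.1 − 2450·4.4 − 1400·2.4 = 0 → M_A = 43630 N·m.

A_x = -800.0 N, A_y = 11040 N, M_A = 43630 N·m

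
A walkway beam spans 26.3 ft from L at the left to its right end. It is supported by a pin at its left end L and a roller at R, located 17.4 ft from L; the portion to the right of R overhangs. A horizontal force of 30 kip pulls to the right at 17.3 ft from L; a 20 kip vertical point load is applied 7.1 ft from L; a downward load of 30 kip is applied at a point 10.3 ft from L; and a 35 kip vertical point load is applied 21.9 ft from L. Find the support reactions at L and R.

Moments about L: R_y·17.4 − 20·7.1 − 30·10.3 − 35·21.9 = 0 → R_y = 1217.5/17.4 = 69.9713 ≈ 69.97 kip.
ΣF_y = 0: L_y + 69.9713 − 20 − 30 − 35 = 0 → L_y = 15.03 kip.
ΣF_x = 0: L_x + 30 = 0 → L_x = -30.00 kip.

L_x = -30.00 kip, L_y = 15.03 kip, R_y = 69.97 kip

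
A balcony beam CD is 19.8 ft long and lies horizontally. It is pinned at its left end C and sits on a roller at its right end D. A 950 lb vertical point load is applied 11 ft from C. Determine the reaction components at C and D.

Taking moments about C: D_y·19.8 − 950·11 = 0 → D_y = 10450/19.8 = 527.778 ≈ 527.8 lb.
ΣF_y = 0: C_y + 527.778 − 950 = 0 → C_y = 422.2 lb.
ΣF_x = 0: no horizontal applied forces, so C_x = 0.

C_x = 0, C_y = 422.2 lb, D_y = 527.8 lb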